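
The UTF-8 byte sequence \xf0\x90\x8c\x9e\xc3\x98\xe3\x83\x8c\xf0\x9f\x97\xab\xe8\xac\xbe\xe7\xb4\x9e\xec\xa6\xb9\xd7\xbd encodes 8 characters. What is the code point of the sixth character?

Offset 0: leading byte 0xF0 = 11110000 → 4-byte char #1 = F0 90 8C 9E.
Offset 4: leading byte 0xC3 = 11000011 → 2-byte char #2 = C3 98.
Offset 6: leading byte 0xE3 = 11100011 → 3-byte char #3 = E3 83 8C.
Offset 9: leading byte 0xF0 = 11110000 → 4-byte char #4 = F0 9F 97 AB.
Offset 13: leading byte 0xE8 = 11101000 → 3-byte char #5 = E8 AC BE.
Offset 16: leading byte 0xE7 = 11100111 → 3-byte char #6 = E7 B4 9E.
Leading byte 0xE7 = 11100111 matches 1110xxxx → 3-byte sequence.
Byte 1: 0xE7 = 11100111, payload 0111 (4 bits).
Byte 2: 0xB4 = 10110100 (10xxxxxx ✓), payload 110100.
Byte 3: 0x9E = 10011110 (10xxxxxx ✓), payload 011110.
Concatenate: 0111110100011110 = 0x7D1E (16 bits → U+7D1E).

U+7D1E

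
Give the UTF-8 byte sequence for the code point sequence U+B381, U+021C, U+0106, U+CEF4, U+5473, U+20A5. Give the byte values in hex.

EB 8E 81 C8 9C C4 86 EC BB B4 E5 91 B3 E2 82 A5

U+B381: 3-byte form → EB 8E 81.
U+021C: 2-byte form → C8 9C.
U+0106: 2-byte form → C4 86.
U+CEF4: 3-byte form → EC BB B4.
U+5473: 3-byte form → E5 91 B3.
U+20A5: 3-byte form → E2 82 A5.
Concatenated (16 bytes): EB 8E 81 C8 9C C4 86 EC BB B4 E5 91 B3 E2 82 A5.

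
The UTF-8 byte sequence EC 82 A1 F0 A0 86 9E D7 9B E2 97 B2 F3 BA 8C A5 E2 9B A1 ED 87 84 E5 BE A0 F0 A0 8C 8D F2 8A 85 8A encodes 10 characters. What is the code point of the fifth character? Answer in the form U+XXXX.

Offset 0: leading byte 0xEC = 11101100 → 3-byte char #1 = EC 82 A1.
Offset 3: leading byte 0xF0 = 11110000 → 4-byte char #2 = F0 A0 86 9E.
Offset 7: leading byte 0xD7 = 11010111 → 2-byte char #3 = D7 9B.
Offset 9: leading byte 0xE2 = 11100010 → 3-byte char #4 = E2 97 B2.
Offset 12: leading byte 0xF3 = 11110011 → 4-byte char #5 = F3 BA 8C A5.
Leading byte 0xF3 = 11110011 matches 11110xxx → 4-byte sequence.
Byte 1: 0xF3 = 11110011, payload 011 (3 bits).
Byte 2: 0xBA = 10111010 (10xxxxxx ✓), payload 111010.
Byte 3: 0x8C = 10001100 (10xxxxxx ✓), payload 001100.
Byte 4: 0xA5 = 10100101 (10xxxxxx ✓), payload 100101.
Concatenate: 011111010001100100101 = 0xFA325 (21 bits → U+FA325).

U+FA325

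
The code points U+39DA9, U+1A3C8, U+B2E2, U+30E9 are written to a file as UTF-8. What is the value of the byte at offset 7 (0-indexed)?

U+39DA9 → 4-byte form F0 B9 B6 A9 at offsets 0–3.
U+1A3C8 → 4-byte form F0 9A 8F 88 at offsets 4–7.
Offset 7 falls in char 2's range; it's byte 4 of F0 9A 8F 88 = 0x88.

0x88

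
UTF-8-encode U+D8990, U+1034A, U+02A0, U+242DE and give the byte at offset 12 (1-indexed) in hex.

0xA4

1-indexed offset 12 is 0-indexed offset 11.
U+D8990 → 4-byte form F3 98 A6 90 at offsets 0–3.
U+1034A → 4-byte form F0 90 8D 8A at offsets 4–7.
U+02A0 → 2-byte form CA A0 at offsets 8–9.
U+242DE → 4-byte form F0 A4 8B 9E at offsets 10–13.
Offset 11 falls in char 4's range; it's byte 2 of F0 A4 8B 9E = 0xA4.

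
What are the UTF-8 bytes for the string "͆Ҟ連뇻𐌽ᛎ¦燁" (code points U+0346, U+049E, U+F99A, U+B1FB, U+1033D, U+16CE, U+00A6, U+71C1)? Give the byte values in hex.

CD 86 D2 9E EF A6 9A EB 87 BB F0 90 8C BD E1 9B 8E C2 A6 E7 87 81

U+0346: 2-byte form → CD 86.
U+049E: 2-byte form → D2 9E.
U+F99A: 3-byte form → EF A6 9A.
U+B1FB: 3-byte form → EB 87 BB.
U+1033D: 4-byte form → F0 90 8C BD.
U+16CE: 3-byte form → E1 9B 8E.
U+00A6: 2-byte form → C2 A6.
U+71C1: 3-byte form → E7 87 81.
Concatenated (22 bytes): CD 86 D2 9E EF A6 9A EB 87 BB F0 90 8C BD E1 9B 8E C2 A6 E7 87 81.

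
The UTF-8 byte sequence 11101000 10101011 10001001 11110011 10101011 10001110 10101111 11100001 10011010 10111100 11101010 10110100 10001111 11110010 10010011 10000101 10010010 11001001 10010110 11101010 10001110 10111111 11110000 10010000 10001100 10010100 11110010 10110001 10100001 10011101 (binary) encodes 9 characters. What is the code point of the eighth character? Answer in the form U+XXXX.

U+10314

Offset 0: leading byte 0xE8 = 11101000 → 3-byte char #1 = E8 AB 89.
Offset 3: leading byte 0xF3 = 11110011 → 4-byte char #2 = F3 AB 8E AF.
Offset 7: leading byte 0xE1 = 11100001 → 3-byte char #3 = E1 9A BC.
Offset 10: leading byte 0xEA = 11101010 → 3-byte char #4 = EA B4 8F.
Offset 13: leading byte 0xF2 = 11110010 → 4-byte char #5 = F2 93 85 92.
Offset 17: leading byte 0xC9 = 11001001 → 2-byte char #6 = C9 96.
Offset 19: leading byte 0xEA = 11101010 → 3-byte char #7 = EA 8E BF.
Offset 22: leading byte 0xF0 = 11110000 → 4-byte char #8 = F0 90 8C 94.
Leading byte 0xF0 = 11110000 matches 11110xxx → 4-byte sequence.
Byte 1: 0xF0 = 11110000, payload 000 (3 bits).
Byte 2: 0x90 = 10010000 (10xxxxxx ✓), payload 010000.
Byte 3: 0x8C = 10001100 (10xxxxxx ✓), payload 001100.
Byte 4: 0x94 = 10010100 (10xxxxxx ✓), payload 010100.
Concatenate: 000010000001100010100 = 0x10314 (21 bits → U+10314).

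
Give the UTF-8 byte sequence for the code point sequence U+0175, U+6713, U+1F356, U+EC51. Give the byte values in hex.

U+0175: 2-byte form → C5 B5.
U+6713: 3-byte form → E6 9C 93.
U+1F356: 4-byte form → F0 9F 8D 96.
U+EC51: 3-byte form → EE B1 91.
Concatenated (12 bytes): C5 B5 E6 9C 93 F0 9F 8D 96 EE B1 91.

C5 B5 E6 9C 93 F0 9F 8D 96 EE B1 91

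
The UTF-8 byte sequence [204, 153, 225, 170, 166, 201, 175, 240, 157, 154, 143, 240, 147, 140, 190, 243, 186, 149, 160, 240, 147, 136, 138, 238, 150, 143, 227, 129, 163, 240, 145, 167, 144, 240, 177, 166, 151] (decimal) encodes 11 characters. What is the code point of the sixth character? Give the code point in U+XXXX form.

U+FA560

Offset 0: leading byte 0xCC = 11001100 → 2-byte char #1 = CC 99.
Offset 2: leading byte 0xE1 = 11100001 → 3-byte char #2 = E1 AA A6.
Offset 5: leading byte 0xC9 = 11001001 → 2-byte char #3 = C9 AF.
Offset 7: leading byte 0xF0 = 11110000 → 4-byte char #4 = F0 9D 9A 8F.
Offset 11: leading byte 0xF0 = 11110000 → 4-byte char #5 = F0 93 8C BE.
Offset 15: leading byte 0xF3 = 11110011 → 4-byte char #6 = F3 BA 95 A0.
Leading byte 0xF3 = 11110011 matches 11110xxx → 4-byte sequence.
Byte 1: 0xF3 = 11110011, payload 011 (3 bits).
Byte 2: 0xBA = 10111010 (10xxxxxx ✓), payload 111010.
Byte 3: 0x95 = 10010101 (10xxxxxx ✓), payload 010101.
Byte 4: 0xA0 = 10100000 (10xxxxxx ✓), payload 100000.
Concatenate: 011111010010101100000 = 0xFA560 (21 bits → U+FA560).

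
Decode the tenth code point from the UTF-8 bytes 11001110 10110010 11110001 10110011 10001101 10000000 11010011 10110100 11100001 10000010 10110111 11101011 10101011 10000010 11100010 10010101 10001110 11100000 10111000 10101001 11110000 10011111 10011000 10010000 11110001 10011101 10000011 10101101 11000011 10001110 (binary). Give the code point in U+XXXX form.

U+00CE

Offset 0: leading byte 0xCE = 11001110 → 2-byte char #1 = CE B2.
Offset 2: leading byte 0xF1 = 11110001 → 4-byte char #2 = F1 B3 8D 80.
Offset 6: leading byte 0xD3 = 11010011 → 2-byte char #3 = D3 B4.
Offset 8: leading byte 0xE1 = 11100001 → 3-byte char #4 = E1 82 B7.
Offset 11: leading byte 0xEB = 11101011 → 3-byte char #5 = EB AB 82.
Offset 14: leading byte 0xE2 = 11100010 → 3-byte char #6 = E2 95 8E.
Offset 17: leading byte 0xE0 = 11100000 → 3-byte char #7 = E0 B8 A9.
Offset 20: leading byte 0xF0 = 11110000 → 4-byte char #8 = F0 9F 98 90.
Offset 24: leading byte 0xF1 = 11110001 → 4-byte char #9 = F1 9D 83 AD.
Offset 28: leading byte 0xC3 = 11000011 → 2-byte char #10 = C3 8E.
Leading byte 0xC3 = 11000011 matches 110xxxxx → 2-byte sequence.
Byte 1: 0xC3 = 11000011, payload 00011 (5 bits).
Byte 2: 0x8E = 10001110 (10xxxxxx ✓), payload 001110.
Concatenate: 00011001110 = 0xCE (11 bits → U+00CE).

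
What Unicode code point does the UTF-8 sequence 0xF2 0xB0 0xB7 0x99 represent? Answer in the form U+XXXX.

Leading byte 0xF2 = 11110010 matches 11110xxx → 4-byte sequence.
Byte 1: 0xF2 = 11110010, payload 010 (3 bits).
Byte 2: 0xB0 = 10110000 (10xxxxxx ✓), payload 110000.
Byte 3: 0xB7 = 10110111 (10xxxxxx ✓), payload 110111.
Byte 4: 0x99 = 10011001 (10xxxxxx ✓), payload 011001.
Concatenate: 010110000110111011001 = 0xB0DD9 (21 bits → U+B0DD9).

U+B0DD9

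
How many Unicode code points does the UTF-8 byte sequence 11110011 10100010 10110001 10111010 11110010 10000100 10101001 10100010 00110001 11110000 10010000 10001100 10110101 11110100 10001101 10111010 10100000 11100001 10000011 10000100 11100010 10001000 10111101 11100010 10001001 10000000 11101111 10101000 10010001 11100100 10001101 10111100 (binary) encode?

Byte at offset 0: 0xF3 = 11110011 → 4-byte char (#1). Advance 4.
Byte at offset 4: 0xF2 = 11110010 → 4-byte char (#2). Advance 4.
Byte at offset 8: 0x31 = 00110001 → 1-byte char (#3). Advance 1.
Byte at offset 9: 0xF0 = 11110000 → 4-byte char (#4). Advance 4.
Byte at offset 13: 0xF4 = 11110100 → 4-byte char (#5). Advance 4.
Byte at offset 17: 0xE1 = 11100001 → 3-byte char (#6). Advance 3.
Byte at offset 20: 0xE2 = 11100010 → 3-byte char (#7). Advance 3.
Byte at offset 23: 0xE2 = 11100010 → 3-byte char (#8). Advance 3.
Byte at offset 26: 0xEF = 11101111 → 3-byte char (#9). Advance 3.
Byte at offset 29: 0xE4 = 11100100 → 3-byte char (#10). Advance 3.
Reached end at offset 32 after 10 code points.

10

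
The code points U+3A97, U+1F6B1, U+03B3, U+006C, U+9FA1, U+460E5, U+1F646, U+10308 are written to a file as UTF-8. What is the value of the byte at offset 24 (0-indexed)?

0x88

U+3A97 → 3-byte form E3 AA 97 at offsets 0–2.
U+1F6B1 → 4-byte form F0 9F 9A B1 at offsets 3–6.
U+03B3 → 2-byte form CE B3 at offsets 7–8.
U+006C → 1-byte form 6C at offsets 9–9.
U+9FA1 → 3-byte form E9 BE A1 at offsets 10–12.
U+460E5 → 4-byte form F1 86 83 A5 at offsets 13–16.
U+1F646 → 4-byte form F0 9F 99 86 at offsets 17–20.
U+10308 → 4-byte form F0 90 8C 88 at offsets 21–24.
Offset 24 falls in char 8's range; it's byte 4 of F0 90 8C 88 = 0x88.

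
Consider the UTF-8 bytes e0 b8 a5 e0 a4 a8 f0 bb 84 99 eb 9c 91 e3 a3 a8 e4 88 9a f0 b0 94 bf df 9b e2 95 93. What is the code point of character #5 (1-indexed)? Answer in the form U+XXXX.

Offset 0: leading byte 0xE0 = 11100000 → 3-byte char #1 = E0 B8 A5.
Offset 3: leading byte 0xE0 = 11100000 → 3-byte char #2 = E0 A4 A8.
Offset 6: leading byte 0xF0 = 11110000 → 4-byte char #3 = F0 BB 84 99.
Offset 10: leading byte 0xEB = 11101011 → 3-byte char #4 = EB 9C 91.
Offset 13: leading byte 0xE3 = 11100011 → 3-byte char #5 = E3 A3 A8.
Leading byte 0xE3 = 11100011 matches 1110xxxx → 3-byte sequence.
Byte 1: 0xE3 = 11100011, payload 0011 (4 bits).
Byte 2: 0xA3 = 10100011 (10xxxxxx ✓), payload 100011.
Byte 3: 0xA8 = 10101000 (10xxxxxx ✓), payload 101000.
Concatenate: 0011100011101000 = 0x38E8 (16 bits → U+38E8).

U+38E8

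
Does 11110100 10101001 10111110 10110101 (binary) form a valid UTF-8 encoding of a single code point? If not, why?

invalid (encodes a value above U+10FFFF)

Leading byte 0xF4 = 11110100 → 4-byte form.
Payload = 0x129FB5, which exceeds U+10FFFF, the maximum Unicode code point. (Leading bytes F5–FF, or F4 followed by ≥ 0x90, are invalid.)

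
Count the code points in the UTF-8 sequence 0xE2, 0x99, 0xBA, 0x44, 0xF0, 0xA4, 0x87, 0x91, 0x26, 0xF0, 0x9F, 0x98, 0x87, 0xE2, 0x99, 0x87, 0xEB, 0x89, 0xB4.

7

Byte at offset 0: 0xE2 = 11100010 → 3-byte char (#1). Advance 3.
Byte at offset 3: 0x44 = 01000100 → 1-byte char (#2). Advance 1.
Byte at offset 4: 0xF0 = 11110000 → 4-byte char (#3). Advance 4.
Byte at offset 8: 0x26 = 00100110 → 1-byte char (#4). Advance 1.
Byte at offset 9: 0xF0 = 11110000 → 4-byte char (#5). Advance 4.
Byte at offset 13: 0xE2 = 11100010 → 3-byte char (#6). Advance 3.
Byte at offset 16: 0xEB = 11101011 → 3-byte char (#7). Advance 3.
Reached end at offset 19 after 7 code points.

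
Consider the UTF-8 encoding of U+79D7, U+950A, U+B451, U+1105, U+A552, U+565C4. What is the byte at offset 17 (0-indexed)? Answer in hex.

U+79D7 → 3-byte form E7 A7 97 at offsets 0–2.
U+950A → 3-byte form E9 94 8A at offsets 3–5.
U+B451 → 3-byte form EB 91 91 at offsets 6–8.
U+1105 → 3-byte form E1 84 85 at offsets 9–11.
U+A552 → 3-byte form EA 95 92 at offsets 12–14.
U+565C4 → 4-byte form F1 96 97 84 at offsets 15–18.
Offset 17 falls in char 6's range; it's byte 3 of F1 96 97 84 = 0x97.

0x97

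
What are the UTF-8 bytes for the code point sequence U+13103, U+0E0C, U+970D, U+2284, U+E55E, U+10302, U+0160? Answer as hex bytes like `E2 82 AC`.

F0 93 84 83 E0 B8 8C E9 9C 8D E2 8A 84 EE 95 9E F0 90 8C 82 C5 A0

U+13103: 4-byte form → F0 93 84 83.
U+0E0C: 3-byte form → E0 B8 8C.
U+970D: 3-byte form → E9 9C 8D.
U+2284: 3-byte form → E2 8A 84.
U+E55E: 3-byte form → EE 95 9E.
U+10302: 4-byte form → F0 90 8C 82.
U+0160: 2-byte form → C5 A0.
Concatenated (22 bytes): F0 93 84 83 E0 B8 8C E9 9C 8D E2 8A 84 EE 95 9E F0 90 8C 82 C5 A0.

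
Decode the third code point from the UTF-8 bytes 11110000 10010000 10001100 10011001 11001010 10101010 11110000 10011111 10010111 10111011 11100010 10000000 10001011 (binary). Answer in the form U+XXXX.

Offset 0: leading byte 0xF0 = 11110000 → 4-byte char #1 = F0 90 8C 99.
Offset 4: leading byte 0xCA = 11001010 → 2-byte char #2 = CA AA.
Offset 6: leading byte 0xF0 = 11110000 → 4-byte char #3 = F0 9F 97 BB.
Leading byte 0xF0 = 11110000 matches 11110xxx → 4-byte sequence.
Byte 1: 0xF0 = 11110000, payload 000 (3 bits).
Byte 2: 0x9F = 10011111 (10xxxxxx ✓), payload 011111.
Byte 3: 0x97 = 10010111 (10xxxxxx ✓), payload 010111.
Byte 4: 0xBB = 10111011 (10xxxxxx ✓), payload 111011.
Concatenate: 000011111010111111011 = 0x1F5FB (21 bits → U+1F5FB).

U+1F5FB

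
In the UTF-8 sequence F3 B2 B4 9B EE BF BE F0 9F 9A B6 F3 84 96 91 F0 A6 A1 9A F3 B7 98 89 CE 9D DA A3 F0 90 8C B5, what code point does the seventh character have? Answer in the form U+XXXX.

U+039D

Offset 0: leading byte 0xF3 = 11110011 → 4-byte char #1 = F3 B2 B4 9B.
Offset 4: leading byte 0xEE = 11101110 → 3-byte char #2 = EE BF BE.
Offset 7: leading byte 0xF0 = 11110000 → 4-byte char #3 = F0 9F 9A B6.
Offset 11: leading byte 0xF3 = 11110011 → 4-byte char #4 = F3 84 96 91.
Offset 15: leading byte 0xF0 = 11110000 → 4-byte char #5 = F0 A6 A1 9A.
Offset 19: leading byte 0xF3 = 11110011 → 4-byte char #6 = F3 B7 98 89.
Offset 23: leading byte 0xCE = 11001110 → 2-byte char #7 = CE 9D.
Leading byte 0xCE = 11001110 matches 110xxxxx → 2-byte sequence.
Byte 1: 0xCE = 11001110, payload 01110 (5 bits).
Byte 2: 0x9D = 10011101 (10xxxxxx ✓), payload 011101.
Concatenate: 01110011101 = 0x39D (11 bits → U+039D).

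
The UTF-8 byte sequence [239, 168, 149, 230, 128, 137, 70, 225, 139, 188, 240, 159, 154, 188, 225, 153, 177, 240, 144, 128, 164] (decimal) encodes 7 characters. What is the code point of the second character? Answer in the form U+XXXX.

Offset 0: leading byte 0xEF = 11101111 → 3-byte char #1 = EF A8 95.
Offset 3: leading byte 0xE6 = 11100110 → 3-byte char #2 = E6 80 89.
Leading byte 0xE6 = 11100110 matches 1110xxxx → 3-byte sequence.
Byte 1: 0xE6 = 11100110, payload 0110 (4 bits).
Byte 2: 0x80 = 10000000 (10xxxxxx ✓), payload 000000.
Byte 3: 0x89 = 10001001 (10xxxxxx ✓), payload 001001.
Concatenate: 0110000000001001 = 0x6009 (16 bits → U+6009).

U+6009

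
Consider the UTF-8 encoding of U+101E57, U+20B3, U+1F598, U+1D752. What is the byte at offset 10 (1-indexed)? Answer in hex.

0x96

1-indexed offset 10 is 0-indexed offset 9.
U+101E57 → 4-byte form F4 81 B9 97 at offsets 0–3.
U+20B3 → 3-byte form E2 82 B3 at offsets 4–6.
U+1F598 → 4-byte form F0 9F 96 98 at offsets 7–10.
Offset 9 falls in char 3's range; it's byte 3 of F0 9F 96 98 = 0x96.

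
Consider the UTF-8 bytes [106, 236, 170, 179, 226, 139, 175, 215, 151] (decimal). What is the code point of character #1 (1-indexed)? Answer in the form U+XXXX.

U+006A

Offset 0: leading byte 0x6A = 01101010 → 1-byte char #1 = 6A.
Leading byte 0x6A = 01101010 matches 0xxxxxxx → 1-byte sequence.
Byte 1: 0x6A = 01101010, payload 1101010 (7 bits).
Concatenate: 1101010 = 0x6A (7 bits → U+006A).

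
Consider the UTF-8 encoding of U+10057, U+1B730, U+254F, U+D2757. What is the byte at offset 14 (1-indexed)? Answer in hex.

0x9D

1-indexed offset 14 is 0-indexed offset 13.
U+10057 → 4-byte form F0 90 81 97 at offsets 0–3.
U+1B730 → 4-byte form F0 9B 9C B0 at offsets 4–7.
U+254F → 3-byte form E2 95 8F at offsets 8–10.
U+D2757 → 4-byte form F3 92 9D 97 at offsets 11–14.
Offset 13 falls in char 4's range; it's byte 3 of F3 92 9D 97 = 0x9D.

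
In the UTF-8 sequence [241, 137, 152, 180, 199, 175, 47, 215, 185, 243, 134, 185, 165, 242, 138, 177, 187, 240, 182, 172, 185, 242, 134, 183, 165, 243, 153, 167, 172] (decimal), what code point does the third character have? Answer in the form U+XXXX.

U+002F

Offset 0: leading byte 0xF1 = 11110001 → 4-byte char #1 = F1 89 98 B4.
Offset 4: leading byte 0xC7 = 11000111 → 2-byte char #2 = C7 AF.
Offset 6: leading byte 0x2F = 00101111 → 1-byte char #3 = 2F.
Leading byte 0x2F = 00101111 matches 0xxxxxxx → 1-byte sequence.
Byte 1: 0x2F = 00101111, payload 0101111 (7 bits).
Concatenate: 0101111 = 0x2F (7 bits → U+002F).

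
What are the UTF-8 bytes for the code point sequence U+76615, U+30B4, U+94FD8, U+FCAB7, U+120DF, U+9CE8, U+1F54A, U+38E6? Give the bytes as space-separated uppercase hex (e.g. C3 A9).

U+76615: 4-byte form → F1 B6 98 95.
U+30B4: 3-byte form → E3 82 B4.
U+94FD8: 4-byte form → F2 94 BF 98.
U+FCAB7: 4-byte form → F3 BC AA B7.
U+120DF: 4-byte form → F0 92 83 9F.
U+9CE8: 3-byte form → E9 B3 A8.
U+1F54A: 4-byte form → F0 9F 95 8A.
U+38E6: 3-byte form → E3 A3 A6.
Concatenated (29 bytes): F1 B6 98 95 E3 82 B4 F2 94 BF 98 F3 BC AA B7 F0 92 83 9F E9 B3 A8 F0 9F 95 8A E3 A3 A6.

F1 B6 98 95 E3 82 B4 F2 94 BF 98 F3 BC AA B7 F0 92 83 9F E9 B3 A8 F0 9F 95 8A E3 A3 A6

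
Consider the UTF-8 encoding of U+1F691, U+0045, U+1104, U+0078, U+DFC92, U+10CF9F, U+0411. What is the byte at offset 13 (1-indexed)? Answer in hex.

0x92

1-indexed offset 13 is 0-indexed offset 12.
U+1F691 → 4-byte form F0 9F 9A 91 at offsets 0–3.
U+0045 → 1-byte form 45 at offsets 4–4.
U+1104 → 3-byte form E1 84 84 at offsets 5–7.
U+0078 → 1-byte form 78 at offsets 8–8.
U+DFC92 → 4-byte form F3 9F B2 92 at offsets 9–12.
Offset 12 falls in char 5's range; it's byte 4 of F3 9F B2 92 = 0x92.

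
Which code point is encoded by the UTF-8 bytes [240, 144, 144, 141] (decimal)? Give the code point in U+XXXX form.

U+1040D

Leading byte 0xF0 = 11110000 matches 11110xxx → 4-byte sequence.
Byte 1: 0xF0 = 11110000, payload 000 (3 bits).
Byte 2: 0x90 = 10010000 (10xxxxxx ✓), payload 010000.
Byte 3: 0x90 = 10010000 (10xxxxxx ✓), payload 010000.
Byte 4: 0x8D = 10001101 (10xxxxxx ✓), payload 001101.
Concatenate: 000010000010000001101 = 0x1040D (21 bits → U+1040D).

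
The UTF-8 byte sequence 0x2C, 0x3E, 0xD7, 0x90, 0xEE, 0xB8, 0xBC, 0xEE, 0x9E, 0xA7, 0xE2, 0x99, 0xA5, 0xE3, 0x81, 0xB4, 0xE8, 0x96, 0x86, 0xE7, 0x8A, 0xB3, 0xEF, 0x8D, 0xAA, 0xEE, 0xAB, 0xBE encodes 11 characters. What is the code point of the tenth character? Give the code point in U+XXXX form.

U+F36A

Offset 0: leading byte 0x2C = 00101100 → 1-byte char #1 = 2C.
Offset 1: leading byte 0x3E = 00111110 → 1-byte char #2 = 3E.
Offset 2: leading byte 0xD7 = 11010111 → 2-byte char #3 = D7 90.
Offset 4: leading byte 0xEE = 11101110 → 3-byte char #4 = EE B8 BC.
Offset 7: leading byte 0xEE = 11101110 → 3-byte char #5 = EE 9E A7.
Offset 10: leading byte 0xE2 = 11100010 → 3-byte char #6 = E2 99 A5.
Offset 13: leading byte 0xE3 = 11100011 → 3-byte char #7 = E3 81 B4.
Offset 16: leading byte 0xE8 = 11101000 → 3-byte char #8 = E8 96 86.
Offset 19: leading byte 0xE7 = 11100111 → 3-byte char #9 = E7 8A B3.
Offset 22: leading byte 0xEF = 11101111 → 3-byte char #10 = EF 8D AA.
Leading byte 0xEF = 11101111 matches 1110xxxx → 3-byte sequence.
Byte 1: 0xEF = 11101111, payload 1111 (4 bits).
Byte 2: 0x8D = 10001101 (10xxxxxx ✓), payload 001101.
Byte 3: 0xAA = 10101010 (10xxxxxx ✓), payload 101010.
Concatenate: 1111001101101010 = 0xF36A (16 bits → U+F36A).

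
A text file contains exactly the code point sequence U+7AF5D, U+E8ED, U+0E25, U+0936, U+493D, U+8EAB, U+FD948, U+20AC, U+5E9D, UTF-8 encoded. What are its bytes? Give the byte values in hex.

F1 BA BD 9D EE A3 AD E0 B8 A5 E0 A4 B6 E4 A4 BD E8 BA AB F3 BD A5 88 E2 82 AC E5 BA 9D

U+7AF5D: 4-byte form → F1 BA BD 9D.
U+E8ED: 3-byte form → EE A3 AD.
U+0E25: 3-byte form → E0 B8 A5.
U+0936: 3-byte form → E0 A4 B6.
U+493D: 3-byte form → E4 A4 BD.
U+8EAB: 3-byte form → E8 BA AB.
U+FD948: 4-byte form → F3 BD A5 88.
U+20AC: 3-byte form → E2 82 AC.
U+5E9D: 3-byte form → E5 BA 9D.
Concatenated (29 bytes): F1 BA BD 9D EE A3 AD E0 B8 A5 E0 A4 B6 E4 A4 BD E8 BA AB F3 BD A5 88 E2 82 AC E5 BA 9D.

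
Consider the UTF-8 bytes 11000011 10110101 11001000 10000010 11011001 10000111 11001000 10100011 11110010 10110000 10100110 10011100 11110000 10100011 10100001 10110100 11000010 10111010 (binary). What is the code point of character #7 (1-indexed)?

Offset 0: leading byte 0xC3 = 11000011 → 2-byte char #1 = C3 B5.
Offset 2: leading byte 0xC8 = 11001000 → 2-byte char #2 = C8 82.
Offset 4: leading byte 0xD9 = 11011001 → 2-byte char #3 = D9 87.
Offset 6: leading byte 0xC8 = 11001000 → 2-byte char #4 = C8 A3.
Offset 8: leading byte 0xF2 = 11110010 → 4-byte char #5 = F2 B0 A6 9C.
Offset 12: leading byte 0xF0 = 11110000 → 4-byte char #6 = F0 A3 A1 B4.
Offset 16: leading byte 0xC2 = 11000010 → 2-byte char #7 = C2 BA.
Leading byte 0xC2 = 11000010 matches 110xxxxx → 2-byte sequence.
Byte 1: 0xC2 = 11000010, payload 00010 (5 bits).
Byte 2: 0xBA = 10111010 (10xxxxxx ✓), payload 111010.
Concatenate: 00010111010 = 0xBA (11 bits → U+00BA).

U+00BA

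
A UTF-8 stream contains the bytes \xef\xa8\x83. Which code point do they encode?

Leading byte 0xEF = 11101111 matches 1110xxxx → 3-byte sequence.
Byte 1: 0xEF = 11101111, payload 1111 (4 bits).
Byte 2: 0xA8 = 10101000 (10xxxxxx ✓), payload 101000.
Byte 3: 0x83 = 10000011 (10xxxxxx ✓), payload 000011.
Concatenate: 1111101000000011 = 0xFA03 (16 bits → U+FA03).

U+FA03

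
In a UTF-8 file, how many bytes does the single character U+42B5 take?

3

U+42B5 = 0x42B5. UTF-8 uses 1 byte below 0x80, 2 below 0x800, 3 below 0x10000, 4 up to 0x10FFFF. 0x42B5 is in U+0800–U+FFFF → 3 bytes.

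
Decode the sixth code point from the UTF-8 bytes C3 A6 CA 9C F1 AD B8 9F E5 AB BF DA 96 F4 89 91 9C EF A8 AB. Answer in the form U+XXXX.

Offset 0: leading byte 0xC3 = 11000011 → 2-byte char #1 = C3 A6.
Offset 2: leading byte 0xCA = 11001010 → 2-byte char #2 = CA 9C.
Offset 4: leading byte 0xF1 = 11110001 → 4-byte char #3 = F1 AD B8 9F.
Offset 8: leading byte 0xE5 = 11100101 → 3-byte char #4 = E5 AB BF.
Offset 11: leading byte 0xDA = 11011010 → 2-byte char #5 = DA 96.
Offset 13: leading byte 0xF4 = 11110100 → 4-byte char #6 = F4 89 91 9C.
Leading byte 0xF4 = 11110100 matches 11110xxx → 4-byte sequence.
Byte 1: 0xF4 = 11110100, payload 100 (3 bits).
Byte 2: 0x89 = 10001001 (10xxxxxx ✓), payload 001001.
Byte 3: 0x91 = 10010001 (10xxxxxx ✓), payload 010001.
Byte 4: 0x9C = 10011100 (10xxxxxx ✓), payload 011100.
Concatenate: 100001001010001011100 = 0x10945C (21 bits → U+10945C).

U+10945C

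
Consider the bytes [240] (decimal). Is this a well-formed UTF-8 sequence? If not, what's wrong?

Leading byte 0xF0 = 11110000 → 4-byte form, but only 1 byte is present.

invalid (sequence truncated)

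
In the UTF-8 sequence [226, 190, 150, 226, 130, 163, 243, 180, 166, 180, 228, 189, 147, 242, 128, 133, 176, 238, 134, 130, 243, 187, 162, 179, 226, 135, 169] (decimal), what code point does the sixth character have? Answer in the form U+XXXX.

Offset 0: leading byte 0xE2 = 11100010 → 3-byte char #1 = E2 BE 96.
Offset 3: leading byte 0xE2 = 11100010 → 3-byte char #2 = E2 82 A3.
Offset 6: leading byte 0xF3 = 11110011 → 4-byte char #3 = F3 B4 A6 B4.
Offset 10: leading byte 0xE4 = 11100100 → 3-byte char #4 = E4 BD 93.
Offset 13: leading byte 0xF2 = 11110010 → 4-byte char #5 = F2 80 85 B0.
Offset 17: leading byte 0xEE = 11101110 → 3-byte char #6 = EE 86 82.
Leading byte 0xEE = 11101110 matches 1110xxxx → 3-byte sequence.
Byte 1: 0xEE = 11101110, payload 1110 (4 bits).
Byte 2: 0x86 = 10000110 (10xxxxxx ✓), payload 000110.
Byte 3: 0x82 = 10000010 (10xxxxxx ✓), payload 000010.
Concatenate: 1110000110000010 = 0xE182 (16 bits → U+E182).

U+E182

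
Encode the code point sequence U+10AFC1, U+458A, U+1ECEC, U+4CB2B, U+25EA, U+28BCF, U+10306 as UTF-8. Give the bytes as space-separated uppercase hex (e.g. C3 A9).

F4 8A BF 81 E4 96 8A F0 9E B3 AC F1 8C AC AB E2 97 AA F0 A8 AF 8F F0 90 8C 86

U+10AFC1: 4-byte form → F4 8A BF 81.
U+458A: 3-byte form → E4 96 8A.
U+1ECEC: 4-byte form → F0 9E B3 AC.
U+4CB2B: 4-byte form → F1 8C AC AB.
U+25EA: 3-byte form → E2 97 AA.
U+28BCF: 4-byte form → F0 A8 AF 8F.
U+10306: 4-byte form → F0 90 8C 86.
Concatenated (26 bytes): F4 8A BF 81 E4 96 8A F0 9E B3 AC F1 8C AC AB E2 97 AA F0 A8 AF 8F F0 90 8C 86.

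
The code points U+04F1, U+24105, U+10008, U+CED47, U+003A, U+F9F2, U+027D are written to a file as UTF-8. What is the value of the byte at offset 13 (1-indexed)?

1-indexed offset 13 is 0-indexed offset 12.
U+04F1 → 2-byte form D3 B1 at offsets 0–1.
U+24105 → 4-byte form F0 A4 84 85 at offsets 2–5.
U+10008 → 4-byte form F0 90 80 88 at offsets 6–9.
U+CED47 → 4-byte form F3 8E B5 87 at offsets 10–13.
Offset 12 falls in char 4's range; it's byte 3 of F3 8E B5 87 = 0xB5.

0xB5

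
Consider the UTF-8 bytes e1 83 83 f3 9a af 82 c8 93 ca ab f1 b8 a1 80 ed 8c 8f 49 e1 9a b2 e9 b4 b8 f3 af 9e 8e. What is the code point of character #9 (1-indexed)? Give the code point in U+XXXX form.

Offset 0: leading byte 0xE1 = 11100001 → 3-byte char #1 = E1 83 83.
Offset 3: leading byte 0xF3 = 11110011 → 4-byte char #2 = F3 9A AF 82.
Offset 7: leading byte 0xC8 = 11001000 → 2-byte char #3 = C8 93.
Offset 9: leading byte 0xCA = 11001010 → 2-byte char #4 = CA AB.
Offset 11: leading byte 0xF1 = 11110001 → 4-byte char #5 = F1 B8 A1 80.
Offset 15: leading byte 0xED = 11101101 → 3-byte char #6 = ED 8C 8F.
Offset 18: leading byte 0x49 = 01001001 → 1-byte char #7 = 49.
Offset 19: leading byte 0xE1 = 11100001 → 3-byte char #8 = E1 9A B2.
Offset 22: leading byte 0xE9 = 11101001 → 3-byte char #9 = E9 B4 B8.
Leading byte 0xE9 = 11101001 matches 1110xxxx → 3-byte sequence.
Byte 1: 0xE9 = 11101001, payload 1001 (4 bits).
Byte 2: 0xB4 = 10110100 (10xxxxxx ✓), payload 110100.
Byte 3: 0xB8 = 10111000 (10xxxxxx ✓), payload 111000.
Concatenate: 1001110100111000 = 0x9D38 (16 bits → U+9D38).

U+9D38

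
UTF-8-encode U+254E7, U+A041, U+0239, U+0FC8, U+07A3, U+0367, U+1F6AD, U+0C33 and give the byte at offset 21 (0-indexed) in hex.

0xB0

U+254E7 → 4-byte form F0 A5 93 A7 at offsets 0–3.
U+A041 → 3-byte form EA 81 81 at offsets 4–6.
U+0239 → 2-byte form C8 B9 at offsets 7–8.
U+0FC8 → 3-byte form E0 BF 88 at offsets 9–11.
U+07A3 → 2-byte form DE A3 at offsets 12–13.
U+0367 → 2-byte form CD A7 at offsets 14–15.
U+1F6AD → 4-byte form F0 9F 9A AD at offsets 16–19.
U+0C33 → 3-byte form E0 B0 B3 at offsets 20–22.
Offset 21 falls in char 8's range; it's byte 2 of E0 B0 B3 = 0xB0.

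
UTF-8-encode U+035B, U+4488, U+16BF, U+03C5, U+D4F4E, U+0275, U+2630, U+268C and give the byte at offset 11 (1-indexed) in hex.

0xF3

1-indexed offset 11 is 0-indexed offset 10.
U+035B → 2-byte form CD 9B at offsets 0–1.
U+4488 → 3-byte form E4 92 88 at offsets 2–4.
U+16BF → 3-byte form E1 9A BF at offsets 5–7.
U+03C5 → 2-byte form CF 85 at offsets 8–9.
U+D4F4E → 4-byte form F3 94 BD 8E at offsets 10–13.
Offset 10 falls in char 5's range; it's byte 1 of F3 94 BD 8E = 0xF3.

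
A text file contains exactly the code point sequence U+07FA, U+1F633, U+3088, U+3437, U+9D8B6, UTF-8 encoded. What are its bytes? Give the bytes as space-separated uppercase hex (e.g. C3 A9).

DF BA F0 9F 98 B3 E3 82 88 E3 90 B7 F2 9D A2 B6

U+07FA: 2-byte form → DF BA.
U+1F633: 4-byte form → F0 9F 98 B3.
U+3088: 3-byte form → E3 82 88.
U+3437: 3-byte form → E3 90 B7.
U+9D8B6: 4-byte form → F2 9D A2 B6.
Concatenated (16 bytes): DF BA F0 9F 98 B3 E3 82 88 E3 90 B7 F2 9D A2 B6.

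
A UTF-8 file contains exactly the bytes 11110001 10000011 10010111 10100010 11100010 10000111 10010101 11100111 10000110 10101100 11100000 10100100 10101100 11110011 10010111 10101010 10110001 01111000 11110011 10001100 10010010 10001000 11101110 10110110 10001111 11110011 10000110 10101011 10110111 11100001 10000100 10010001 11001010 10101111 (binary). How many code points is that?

Byte at offset 0: 0xF1 = 11110001 → 4-byte char (#1). Advance 4.
Byte at offset 4: 0xE2 = 11100010 → 3-byte char (#2). Advance 3.
Byte at offset 7: 0xE7 = 11100111 → 3-byte char (#3). Advance 3.
Byte at offset 10: 0xE0 = 11100000 → 3-byte char (#4). Advance 3.
Byte at offset 13: 0xF3 = 11110011 → 4-byte char (#5). Advance 4.
Byte at offset 17: 0x78 = 01111000 → 1-byte char (#6). Advance 1.
Byte at offset 18: 0xF3 = 11110011 → 4-byte char (#7). Advance 4.
Byte at offset 22: 0xEE = 11101110 → 3-byte char (#8). Advance 3.
Byte at offset 25: 0xF3 = 11110011 → 4-byte char (#9). Advance 4.
Byte at offset 29: 0xE1 = 11100001 → 3-byte char (#10). Advance 3.
Byte at offset 32: 0xCA = 11001010 → 2-byte char (#11). Advance 2.
Reached end at offset 34 after 11 code points.

11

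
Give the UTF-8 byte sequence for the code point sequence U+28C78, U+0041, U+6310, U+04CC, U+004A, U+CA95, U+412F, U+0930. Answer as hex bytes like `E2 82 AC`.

F0 A8 B1 B8 41 E6 8C 90 D3 8C 4A EC AA 95 E4 84 AF E0 A4 B0

U+28C78: 4-byte form → F0 A8 B1 B8.
U+0041: 1-byte form → 41.
U+6310: 3-byte form → E6 8C 90.
U+04CC: 2-byte form → D3 8C.
U+004A: 1-byte form → 4A.
U+CA95: 3-byte form → EC AA 95.
U+412F: 3-byte form → E4 84 AF.
U+0930: 3-byte form → E0 A4 B0.
Concatenated (20 bytes): F0 A8 B1 B8 41 E6 8C 90 D3 8C 4A EC AA 95 E4 84 AF E0 A4 B0.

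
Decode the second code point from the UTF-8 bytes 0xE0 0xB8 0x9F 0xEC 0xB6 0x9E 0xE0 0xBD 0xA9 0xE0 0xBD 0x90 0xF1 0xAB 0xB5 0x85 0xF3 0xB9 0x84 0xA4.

U+CD9E

Offset 0: leading byte 0xE0 = 11100000 → 3-byte char #1 = E0 B8 9F.
Offset 3: leading byte 0xEC = 11101100 → 3-byte char #2 = EC B6 9E.
Leading byte 0xEC = 11101100 matches 1110xxxx → 3-byte sequence.
Byte 1: 0xEC = 11101100, payload 1100 (4 bits).
Byte 2: 0xB6 = 10110110 (10xxxxxx ✓), payload 110110.
Byte 3: 0x9E = 10011110 (10xxxxxx ✓), payload 011110.
Concatenate: 1100110110011110 = 0xCD9E (16 bits → U+CD9E).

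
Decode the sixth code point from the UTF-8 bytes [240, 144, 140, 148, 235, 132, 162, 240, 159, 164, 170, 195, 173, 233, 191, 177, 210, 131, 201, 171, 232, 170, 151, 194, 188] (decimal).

U+0483

Offset 0: leading byte 0xF0 = 11110000 → 4-byte char #1 = F0 90 8C 94.
Offset 4: leading byte 0xEB = 11101011 → 3-byte char #2 = EB 84 A2.
Offset 7: leading byte 0xF0 = 11110000 → 4-byte char #3 = F0 9F A4 AA.
Offset 11: leading byte 0xC3 = 11000011 → 2-byte char #4 = C3 AD.
Offset 13: leading byte 0xE9 = 11101001 → 3-byte char #5 = E9 BF B1.
Offset 16: leading byte 0xD2 = 11010010 → 2-byte char #6 = D2 83.
Leading byte 0xD2 = 11010010 matches 110xxxxx → 2-byte sequence.
Byte 1: 0xD2 = 11010010, payload 10010 (5 bits).
Byte 2: 0x83 = 10000011 (10xxxxxx ✓), payload 000011.
Concatenate: 10010000011 = 0x483 (11 bits → U+0483).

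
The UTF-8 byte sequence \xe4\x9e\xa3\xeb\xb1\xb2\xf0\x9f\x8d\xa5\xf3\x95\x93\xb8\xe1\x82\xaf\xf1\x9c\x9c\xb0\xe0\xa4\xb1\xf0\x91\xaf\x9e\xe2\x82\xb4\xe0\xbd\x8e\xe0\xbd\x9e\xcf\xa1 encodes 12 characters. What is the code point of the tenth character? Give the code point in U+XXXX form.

U+0F4E

Offset 0: leading byte 0xE4 = 11100100 → 3-byte char #1 = E4 9E A3.
Offset 3: leading byte 0xEB = 11101011 → 3-byte char #2 = EB B1 B2.
Offset 6: leading byte 0xF0 = 11110000 → 4-byte char #3 = F0 9F 8D A5.
Offset 10: leading byte 0xF3 = 11110011 → 4-byte char #4 = F3 95 93 B8.
Offset 14: leading byte 0xE1 = 11100001 → 3-byte char #5 = E1 82 AF.
Offset 17: leading byte 0xF1 = 11110001 → 4-byte char #6 = F1 9C 9C B0.
Offset 21: leading byte 0xE0 = 11100000 → 3-byte char #7 = E0 A4 B1.
Offset 24: leading byte 0xF0 = 11110000 → 4-byte char #8 = F0 91 AF 9E.
Offset 28: leading byte 0xE2 = 11100010 → 3-byte char #9 = E2 82 B4.
Offset 31: leading byte 0xE0 = 11100000 → 3-byte char #10 = E0 BD 8E.
Leading byte 0xE0 = 11100000 matches 1110xxxx → 3-byte sequence.
Byte 1: 0xE0 = 11100000, payload 0000 (4 bits).
Byte 2: 0xBD = 10111101 (10xxxxxx ✓), payload 111101.
Byte 3: 0x8E = 10001110 (10xxxxxx ✓), payload 001110.
Concatenate: 0000111101001110 = 0xF4E (16 bits → U+0F4E).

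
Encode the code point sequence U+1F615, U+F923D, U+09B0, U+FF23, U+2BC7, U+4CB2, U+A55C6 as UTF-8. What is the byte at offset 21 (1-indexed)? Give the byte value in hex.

0xF2

1-indexed offset 21 is 0-indexed offset 20.
U+1F615 → 4-byte form F0 9F 98 95 at offsets 0–3.
U+F923D → 4-byte form F3 B9 88 BD at offsets 4–7.
U+09B0 → 3-byte form E0 A6 B0 at offsets 8–10.
U+FF23 → 3-byte form EF BC A3 at offsets 11–13.
U+2BC7 → 3-byte form E2 AF 87 at offsets 14–16.
U+4CB2 → 3-byte form E4 B2 B2 at offsets 17–19.
U+A55C6 → 4-byte form F2 A5 97 86 at offsets 20–23.
Offset 20 falls in char 7's range; it's byte 1 of F2 A5 97 86 = 0xF2.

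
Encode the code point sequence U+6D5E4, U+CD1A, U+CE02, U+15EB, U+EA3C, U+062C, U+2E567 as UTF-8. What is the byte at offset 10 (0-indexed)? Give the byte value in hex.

U+6D5E4 → 4-byte form F1 AD 97 A4 at offsets 0–3.
U+CD1A → 3-byte form EC B4 9A at offsets 4–6.
U+CE02 → 3-byte form EC B8 82 at offsets 7–9.
U+15EB → 3-byte form E1 97 AB at offsets 10–12.
Offset 10 falls in char 4's range; it's byte 1 of E1 97 AB = 0xE1.

0xE1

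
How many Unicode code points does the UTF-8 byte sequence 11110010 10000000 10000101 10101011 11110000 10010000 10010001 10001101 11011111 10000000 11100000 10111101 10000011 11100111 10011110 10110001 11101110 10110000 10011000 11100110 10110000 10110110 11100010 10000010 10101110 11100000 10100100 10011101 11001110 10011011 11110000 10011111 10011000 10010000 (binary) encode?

Byte at offset 0: 0xF2 = 11110010 → 4-byte char (#1). Advance 4.
Byte at offset 4: 0xF0 = 11110000 → 4-byte char (#2). Advance 4.
Byte at offset 8: 0xDF = 11011111 → 2-byte char (#3). Advance 2.
Byte at offset 10: 0xE0 = 11100000 → 3-byte char (#4). Advance 3.
Byte at offset 13: 0xE7 = 11100111 → 3-byte char (#5). Advance 3.
Byte at offset 16: 0xEE = 11101110 → 3-byte char (#6). Advance 3.
Byte at offset 19: 0xE6 = 11100110 → 3-byte char (#7). Advance 3.
Byte at offset 22: 0xE2 = 11100010 → 3-byte char (#8). Advance 3.
Byte at offset 25: 0xE0 = 11100000 → 3-byte char (#9). Advance 3.
Byte at offset 28: 0xCE = 11001110 → 2-byte char (#10). Advance 2.
Byte at offset 30: 0xF0 = 11110000 → 4-byte char (#11). Advance 4.
Reached end at offset 34 after 11 code points.

11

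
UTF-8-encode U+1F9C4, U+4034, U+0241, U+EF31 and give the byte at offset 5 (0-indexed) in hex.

0x80

U+1F9C4 → 4-byte form F0 9F A7 84 at offsets 0–3.
U+4034 → 3-byte form E4 80 B4 at offsets 4–6.
Offset 5 falls in char 2's range; it's byte 2 of E4 80 B4 = 0x80.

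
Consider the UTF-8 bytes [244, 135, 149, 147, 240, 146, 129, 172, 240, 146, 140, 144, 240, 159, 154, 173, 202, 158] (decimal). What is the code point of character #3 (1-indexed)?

U+12310

Offset 0: leading byte 0xF4 = 11110100 → 4-byte char #1 = F4 87 95 93.
Offset 4: leading byte 0xF0 = 11110000 → 4-byte char #2 = F0 92 81 AC.
Offset 8: leading byte 0xF0 = 11110000 → 4-byte char #3 = F0 92 8C 90.
Leading byte 0xF0 = 11110000 matches 11110xxx → 4-byte sequence.
Byte 1: 0xF0 = 11110000, payload 000 (3 bits).
Byte 2: 0x92 = 10010010 (10xxxxxx ✓), payload 010010.
Byte 3: 0x8C = 10001100 (10xxxxxx ✓), payload 001100.
Byte 4: 0x90 = 10010000 (10xxxxxx ✓), payload 010000.
Concatenate: 000010010001100010000 = 0x12310 (21 bits → U+12310).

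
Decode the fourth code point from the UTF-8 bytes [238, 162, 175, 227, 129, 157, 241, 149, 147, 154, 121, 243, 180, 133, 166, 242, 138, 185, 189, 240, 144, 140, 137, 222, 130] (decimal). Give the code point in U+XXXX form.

Offset 0: leading byte 0xEE = 11101110 → 3-byte char #1 = EE A2 AF.
Offset 3: leading byte 0xE3 = 11100011 → 3-byte char #2 = E3 81 9D.
Offset 6: leading byte 0xF1 = 11110001 → 4-byte char #3 = F1 95 93 9A.
Offset 10: leading byte 0x79 = 01111001 → 1-byte char #4 = 79.
Leading byte 0x79 = 01111001 matches 0xxxxxxx → 1-byte sequence.
Byte 1: 0x79 = 01111001, payload 1111001 (7 bits).
Concatenate: 1111001 = 0x79 (7 bits → U+0079).

U+0079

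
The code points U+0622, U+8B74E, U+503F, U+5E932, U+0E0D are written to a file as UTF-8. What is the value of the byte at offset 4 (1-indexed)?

0x8B

1-indexed offset 4 is 0-indexed offset 3.
U+0622 → 2-byte form D8 A2 at offsets 0–1.
U+8B74E → 4-byte form F2 8B 9D 8E at offsets 2–5.
Offset 3 falls in char 2's range; it's byte 2 of F2 8B 9D 8E = 0x8B.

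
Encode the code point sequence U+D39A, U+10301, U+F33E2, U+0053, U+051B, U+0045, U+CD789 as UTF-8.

U+D39A: 3-byte form → ED 8E 9A.
U+10301: 4-byte form → F0 90 8C 81.
U+F33E2: 4-byte form → F3 B3 8F A2.
U+0053: 1-byte form → 53.
U+051B: 2-byte form → D4 9B.
U+0045: 1-byte form → 45.
U+CD789: 4-byte form → F3 8D 9E 89.
Concatenated (19 bytes): ED 8E 9A F0 90 8C 81 F3 B3 8F A2 53 D4 9B 45 F3 8D 9E 89.

ED 8E 9A F0 90 8C 81 F3 B3 8F A2 53 D4 9B 45 F3 8D 9E 89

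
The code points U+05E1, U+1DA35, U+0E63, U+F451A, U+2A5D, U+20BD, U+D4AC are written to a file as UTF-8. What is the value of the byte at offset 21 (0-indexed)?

U+05E1 → 2-byte form D7 A1 at offsets 0–1.
U+1DA35 → 4-byte form F0 9D A8 B5 at offsets 2–5.
U+0E63 → 3-byte form E0 B9 A3 at offsets 6–8.
U+F451A → 4-byte form F3 B4 94 9A at offsets 9–12.
U+2A5D → 3-byte form E2 A9 9D at offsets 13–15.
U+20BD → 3-byte form E2 82 BD at offsets 16–18.
U+D4AC → 3-byte form ED 92 AC at offsets 19–21.
Offset 21 falls in char 7's range; it's byte 3 of ED 92 AC = 0xAC.

0xAC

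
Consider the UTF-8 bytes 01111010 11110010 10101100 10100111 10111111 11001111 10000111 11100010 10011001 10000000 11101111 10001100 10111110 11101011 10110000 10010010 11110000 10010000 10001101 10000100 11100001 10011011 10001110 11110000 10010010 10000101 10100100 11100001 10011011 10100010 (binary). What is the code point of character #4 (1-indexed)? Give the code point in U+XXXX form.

Offset 0: leading byte 0x7A = 01111010 → 1-byte char #1 = 7A.
Offset 1: leading byte 0xF2 = 11110010 → 4-byte char #2 = F2 AC A7 BF.
Offset 5: leading byte 0xCF = 11001111 → 2-byte char #3 = CF 87.
Offset 7: leading byte 0xE2 = 11100010 → 3-byte char #4 = E2 99 80.
Leading byte 0xE2 = 11100010 matches 1110xxxx → 3-byte sequence.
Byte 1: 0xE2 = 11100010, payload 0010 (4 bits).
Byte 2: 0x99 = 10011001 (10xxxxxx ✓), payload 011001.
Byte 3: 0x80 = 10000000 (10xxxxxx ✓), payload 000000.
Concatenate: 0010011001000000 = 0x2640 (16 bits → U+2640).

U+2640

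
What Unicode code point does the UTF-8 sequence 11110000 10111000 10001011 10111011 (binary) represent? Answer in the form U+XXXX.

U+382FB

Leading byte 0xF0 = 11110000 matches 11110xxx → 4-byte sequence.
Byte 1: 0xF0 = 11110000, payload 000 (3 bits).
Byte 2: 0xB8 = 10111000 (10xxxxxx ✓), payload 111000.
Byte 3: 0x8B = 10001011 (10xxxxxx ✓), payload 001011.
Byte 4: 0xBB = 10111011 (10xxxxxx ✓), payload 111011.
Concatenate: 000111000001011111011 = 0x382FB (21 bits → U+382FB).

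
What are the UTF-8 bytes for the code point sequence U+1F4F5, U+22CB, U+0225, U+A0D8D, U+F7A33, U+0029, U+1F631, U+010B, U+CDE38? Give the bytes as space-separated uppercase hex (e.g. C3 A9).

U+1F4F5: 4-byte form → F0 9F 93 B5.
U+22CB: 3-byte form → E2 8B 8B.
U+0225: 2-byte form → C8 A5.
U+A0D8D: 4-byte form → F2 A0 B6 8D.
U+F7A33: 4-byte form → F3 B7 A8 B3.
U+0029: 1-byte form → 29.
U+1F631: 4-byte form → F0 9F 98 B1.
U+010B: 2-byte form → C4 8B.
U+CDE38: 4-byte form → F3 8D B8 B8.
Concatenated (28 bytes): F0 9F 93 B5 E2 8B 8B C8 A5 F2 A0 B6 8D F3 B7 A8 B3 29 F0 9F 98 B1 C4 8B F3 8D B8 B8.

F0 9F 93 B5 E2 8B 8B C8 A5 F2 A0 B6 8D F3 B7 A8 B3 29 F0 9F 98 B1 C4 8B F3 8D B8 B8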